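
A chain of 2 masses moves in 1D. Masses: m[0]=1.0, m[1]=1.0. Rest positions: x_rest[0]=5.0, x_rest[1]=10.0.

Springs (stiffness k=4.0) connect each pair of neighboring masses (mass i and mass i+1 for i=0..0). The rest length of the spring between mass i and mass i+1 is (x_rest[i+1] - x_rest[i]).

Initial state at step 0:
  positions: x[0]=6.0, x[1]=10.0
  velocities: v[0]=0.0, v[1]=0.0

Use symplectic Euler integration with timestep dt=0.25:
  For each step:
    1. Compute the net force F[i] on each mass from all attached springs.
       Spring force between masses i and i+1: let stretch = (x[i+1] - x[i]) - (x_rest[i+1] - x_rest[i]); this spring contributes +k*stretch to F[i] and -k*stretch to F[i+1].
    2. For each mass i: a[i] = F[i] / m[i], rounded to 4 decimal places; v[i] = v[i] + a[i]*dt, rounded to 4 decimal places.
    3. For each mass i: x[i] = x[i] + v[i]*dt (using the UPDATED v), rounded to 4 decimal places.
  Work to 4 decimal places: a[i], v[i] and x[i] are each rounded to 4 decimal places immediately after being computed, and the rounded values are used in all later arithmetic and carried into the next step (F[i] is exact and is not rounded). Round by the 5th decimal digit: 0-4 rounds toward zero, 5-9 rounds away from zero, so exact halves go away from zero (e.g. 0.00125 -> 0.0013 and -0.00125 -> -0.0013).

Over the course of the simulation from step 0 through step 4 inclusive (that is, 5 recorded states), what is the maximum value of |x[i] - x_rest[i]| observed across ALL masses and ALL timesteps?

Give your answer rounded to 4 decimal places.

Step 0: x=[6.0000 10.0000] v=[0.0000 0.0000]
Step 1: x=[5.7500 10.2500] v=[-1.0000 1.0000]
Step 2: x=[5.3750 10.6250] v=[-1.5000 1.5000]
Step 3: x=[5.0625 10.9375] v=[-1.2500 1.2500]
Step 4: x=[4.9688 11.0313] v=[-0.3750 0.3750]
Max displacement = 1.0313

Answer: 1.0313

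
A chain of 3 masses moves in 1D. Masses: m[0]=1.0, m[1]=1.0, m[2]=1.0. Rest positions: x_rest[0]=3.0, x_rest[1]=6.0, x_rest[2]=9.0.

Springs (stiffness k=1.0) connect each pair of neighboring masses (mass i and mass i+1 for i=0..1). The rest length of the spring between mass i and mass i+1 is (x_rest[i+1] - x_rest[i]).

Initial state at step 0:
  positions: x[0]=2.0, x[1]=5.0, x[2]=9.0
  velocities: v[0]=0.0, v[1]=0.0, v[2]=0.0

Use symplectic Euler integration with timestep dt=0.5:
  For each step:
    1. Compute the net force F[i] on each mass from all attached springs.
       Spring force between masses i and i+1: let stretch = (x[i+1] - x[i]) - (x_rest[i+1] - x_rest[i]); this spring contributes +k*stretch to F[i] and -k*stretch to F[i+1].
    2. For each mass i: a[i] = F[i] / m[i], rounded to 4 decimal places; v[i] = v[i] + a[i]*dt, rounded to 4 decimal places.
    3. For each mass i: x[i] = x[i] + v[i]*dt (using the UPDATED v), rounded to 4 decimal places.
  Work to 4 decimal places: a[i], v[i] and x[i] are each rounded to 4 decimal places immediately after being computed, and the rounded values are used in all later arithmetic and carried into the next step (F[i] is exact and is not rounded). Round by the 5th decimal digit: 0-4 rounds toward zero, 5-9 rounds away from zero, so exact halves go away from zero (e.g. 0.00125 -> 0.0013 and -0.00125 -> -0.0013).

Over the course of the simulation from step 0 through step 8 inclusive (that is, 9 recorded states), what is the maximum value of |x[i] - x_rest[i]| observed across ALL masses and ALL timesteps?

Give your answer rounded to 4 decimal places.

Step 0: x=[2.0000 5.0000 9.0000] v=[0.0000 0.0000 0.0000]
Step 1: x=[2.0000 5.2500 8.7500] v=[0.0000 0.5000 -0.5000]
Step 2: x=[2.0625 5.5625 8.3750] v=[0.1250 0.6250 -0.7500]
Step 3: x=[2.2500 5.7032 8.0469] v=[0.3750 0.2813 -0.6563]
Step 4: x=[2.5508 5.5665 7.8828] v=[0.6016 -0.2735 -0.3282]
Step 5: x=[2.8556 5.2549 7.8897] v=[0.6095 -0.6232 0.0137]
Step 6: x=[3.0102 5.0022 7.9879] v=[0.3092 -0.5055 0.1963]
Step 7: x=[2.9128 4.9979 8.0897] v=[-0.1948 -0.0087 0.2035]
Step 8: x=[2.5867 5.2453 8.1685] v=[-0.6523 0.4947 0.1576]
Max displacement = 1.1172

Answer: 1.1172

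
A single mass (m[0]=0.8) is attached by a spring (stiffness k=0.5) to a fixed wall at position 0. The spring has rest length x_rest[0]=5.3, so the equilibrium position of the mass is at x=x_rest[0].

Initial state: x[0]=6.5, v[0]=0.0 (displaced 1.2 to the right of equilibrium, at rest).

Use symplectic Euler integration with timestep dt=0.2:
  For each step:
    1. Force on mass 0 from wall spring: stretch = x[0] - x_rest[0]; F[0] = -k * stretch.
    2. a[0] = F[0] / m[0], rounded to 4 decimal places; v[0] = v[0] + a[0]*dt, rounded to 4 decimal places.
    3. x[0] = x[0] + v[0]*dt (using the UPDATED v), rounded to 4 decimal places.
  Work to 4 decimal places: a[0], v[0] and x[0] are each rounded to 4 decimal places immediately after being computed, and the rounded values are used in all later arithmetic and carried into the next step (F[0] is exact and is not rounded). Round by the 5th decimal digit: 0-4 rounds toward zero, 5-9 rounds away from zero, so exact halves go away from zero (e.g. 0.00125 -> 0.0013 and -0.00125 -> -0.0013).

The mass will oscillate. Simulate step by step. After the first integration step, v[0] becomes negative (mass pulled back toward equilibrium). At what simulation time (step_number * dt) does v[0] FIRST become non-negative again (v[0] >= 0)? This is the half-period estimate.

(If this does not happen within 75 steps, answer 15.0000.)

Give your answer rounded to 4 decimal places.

Answer: 4.0000

Derivation:
Step 0: x=[6.5000] v=[0.0000]
Step 1: x=[6.4700] v=[-0.1500]
Step 2: x=[6.4107] v=[-0.2963]
Step 3: x=[6.3237] v=[-0.4351]
Step 4: x=[6.2111] v=[-0.5631]
Step 5: x=[6.0757] v=[-0.6770]
Step 6: x=[5.9209] v=[-0.7740]
Step 7: x=[5.7506] v=[-0.8516]
Step 8: x=[5.5690] v=[-0.9079]
Step 9: x=[5.3807] v=[-0.9415]
Step 10: x=[5.1904] v=[-0.9516]
Step 11: x=[5.0028] v=[-0.9379]
Step 12: x=[4.8227] v=[-0.9007]
Step 13: x=[4.6545] v=[-0.8410]
Step 14: x=[4.5024] v=[-0.7603]
Step 15: x=[4.3703] v=[-0.6606]
Step 16: x=[4.2614] v=[-0.5444]
Step 17: x=[4.1785] v=[-0.4146]
Step 18: x=[4.1236] v=[-0.2744]
Step 19: x=[4.0981] v=[-0.1273]
Step 20: x=[4.1027] v=[0.0229]
First v>=0 after going negative at step 20, time=4.0000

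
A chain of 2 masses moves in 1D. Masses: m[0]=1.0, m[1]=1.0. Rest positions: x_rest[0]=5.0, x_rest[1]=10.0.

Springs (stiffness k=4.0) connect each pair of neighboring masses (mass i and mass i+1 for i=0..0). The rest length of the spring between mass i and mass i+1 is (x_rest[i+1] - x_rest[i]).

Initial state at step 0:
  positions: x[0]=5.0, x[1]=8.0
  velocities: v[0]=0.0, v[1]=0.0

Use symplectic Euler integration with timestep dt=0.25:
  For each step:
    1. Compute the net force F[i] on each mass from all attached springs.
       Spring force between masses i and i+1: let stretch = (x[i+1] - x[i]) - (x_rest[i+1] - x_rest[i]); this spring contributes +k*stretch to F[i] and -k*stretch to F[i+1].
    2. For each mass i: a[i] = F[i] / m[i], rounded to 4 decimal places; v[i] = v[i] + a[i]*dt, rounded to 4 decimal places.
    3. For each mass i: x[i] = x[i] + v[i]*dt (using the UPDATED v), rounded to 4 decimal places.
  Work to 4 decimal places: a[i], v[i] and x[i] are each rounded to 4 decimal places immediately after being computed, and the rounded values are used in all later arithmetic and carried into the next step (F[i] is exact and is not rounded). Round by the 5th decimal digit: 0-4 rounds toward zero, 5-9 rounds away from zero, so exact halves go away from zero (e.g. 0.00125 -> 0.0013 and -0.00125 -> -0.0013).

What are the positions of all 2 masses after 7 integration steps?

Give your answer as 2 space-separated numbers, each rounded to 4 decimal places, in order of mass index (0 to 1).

Answer: 4.6954 8.3048

Derivation:
Step 0: x=[5.0000 8.0000] v=[0.0000 0.0000]
Step 1: x=[4.5000 8.5000] v=[-2.0000 2.0000]
Step 2: x=[3.7500 9.2500] v=[-3.0000 3.0000]
Step 3: x=[3.1250 9.8750] v=[-2.5000 2.5000]
Step 4: x=[2.9375 10.0625] v=[-0.7500 0.7500]
Step 5: x=[3.2813 9.7188] v=[1.3750 -1.3750]
Step 6: x=[3.9844 9.0157] v=[2.8125 -2.8125]
Step 7: x=[4.6954 8.3048] v=[2.8438 -2.8438]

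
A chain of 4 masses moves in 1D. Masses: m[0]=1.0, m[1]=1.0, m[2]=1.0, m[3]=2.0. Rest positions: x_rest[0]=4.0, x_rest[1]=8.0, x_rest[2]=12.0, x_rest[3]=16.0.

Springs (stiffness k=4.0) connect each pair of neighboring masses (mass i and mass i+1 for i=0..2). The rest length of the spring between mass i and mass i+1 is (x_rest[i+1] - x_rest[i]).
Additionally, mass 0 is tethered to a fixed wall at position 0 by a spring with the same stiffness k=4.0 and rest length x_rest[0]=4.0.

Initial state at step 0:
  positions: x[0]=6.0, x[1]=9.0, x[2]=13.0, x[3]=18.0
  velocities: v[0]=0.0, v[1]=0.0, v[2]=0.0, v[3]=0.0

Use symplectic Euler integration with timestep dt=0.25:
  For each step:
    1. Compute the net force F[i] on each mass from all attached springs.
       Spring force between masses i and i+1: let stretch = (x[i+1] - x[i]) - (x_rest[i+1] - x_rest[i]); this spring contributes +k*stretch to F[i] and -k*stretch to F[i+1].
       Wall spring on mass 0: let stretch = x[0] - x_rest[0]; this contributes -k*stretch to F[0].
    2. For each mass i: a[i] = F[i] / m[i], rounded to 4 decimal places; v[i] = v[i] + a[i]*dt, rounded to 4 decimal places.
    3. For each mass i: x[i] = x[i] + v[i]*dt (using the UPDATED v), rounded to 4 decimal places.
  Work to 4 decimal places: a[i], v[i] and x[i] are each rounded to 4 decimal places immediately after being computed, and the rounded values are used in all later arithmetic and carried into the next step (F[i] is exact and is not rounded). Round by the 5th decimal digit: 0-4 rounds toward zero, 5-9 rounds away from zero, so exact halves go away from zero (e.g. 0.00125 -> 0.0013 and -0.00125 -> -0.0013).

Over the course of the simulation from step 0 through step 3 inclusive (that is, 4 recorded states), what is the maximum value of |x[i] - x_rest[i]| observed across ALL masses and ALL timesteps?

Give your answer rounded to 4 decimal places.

Answer: 2.0274

Derivation:
Step 0: x=[6.0000 9.0000 13.0000 18.0000] v=[0.0000 0.0000 0.0000 0.0000]
Step 1: x=[5.2500 9.2500 13.2500 17.8750] v=[-3.0000 1.0000 1.0000 -0.5000]
Step 2: x=[4.1875 9.5000 13.6563 17.6719] v=[-4.2500 1.0000 1.6250 -0.8125]
Step 3: x=[3.4063 9.4610 14.0274 17.4668] v=[-3.1250 -0.1562 1.4843 -0.8203]
Max displacement = 2.0274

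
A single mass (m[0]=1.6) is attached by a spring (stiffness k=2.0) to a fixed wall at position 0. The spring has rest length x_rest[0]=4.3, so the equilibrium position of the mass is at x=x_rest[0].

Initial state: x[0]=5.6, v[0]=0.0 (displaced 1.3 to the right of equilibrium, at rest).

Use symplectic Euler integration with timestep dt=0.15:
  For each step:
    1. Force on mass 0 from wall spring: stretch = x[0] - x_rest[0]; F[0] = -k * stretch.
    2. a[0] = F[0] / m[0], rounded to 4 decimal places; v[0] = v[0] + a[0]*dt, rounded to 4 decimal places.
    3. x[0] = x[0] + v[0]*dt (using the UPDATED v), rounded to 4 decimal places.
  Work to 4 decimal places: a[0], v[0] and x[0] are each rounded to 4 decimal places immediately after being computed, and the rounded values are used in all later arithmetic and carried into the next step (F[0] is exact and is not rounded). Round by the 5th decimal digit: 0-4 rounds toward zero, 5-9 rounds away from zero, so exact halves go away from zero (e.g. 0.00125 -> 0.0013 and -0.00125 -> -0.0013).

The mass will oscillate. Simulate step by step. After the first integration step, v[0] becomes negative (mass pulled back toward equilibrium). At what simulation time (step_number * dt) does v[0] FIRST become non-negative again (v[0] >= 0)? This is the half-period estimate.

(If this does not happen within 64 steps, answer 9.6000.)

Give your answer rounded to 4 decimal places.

Step 0: x=[5.6000] v=[0.0000]
Step 1: x=[5.5634] v=[-0.2438]
Step 2: x=[5.4913] v=[-0.4807]
Step 3: x=[5.3857] v=[-0.7041]
Step 4: x=[5.2495] v=[-0.9077]
Step 5: x=[5.0866] v=[-1.0857]
Step 6: x=[4.9016] v=[-1.2332]
Step 7: x=[4.6997] v=[-1.3460]
Step 8: x=[4.4866] v=[-1.4209]
Step 9: x=[4.2682] v=[-1.4559]
Step 10: x=[4.0507] v=[-1.4499]
Step 11: x=[3.8402] v=[-1.4032]
Step 12: x=[3.6427] v=[-1.3170]
Step 13: x=[3.4636] v=[-1.1938]
Step 14: x=[3.3081] v=[-1.0370]
Step 15: x=[3.1805] v=[-0.8510]
Step 16: x=[3.0843] v=[-0.6411]
Step 17: x=[3.0223] v=[-0.4132]
Step 18: x=[2.9963] v=[-0.1736]
Step 19: x=[3.0069] v=[0.0708]
First v>=0 after going negative at step 19, time=2.8500

Answer: 2.8500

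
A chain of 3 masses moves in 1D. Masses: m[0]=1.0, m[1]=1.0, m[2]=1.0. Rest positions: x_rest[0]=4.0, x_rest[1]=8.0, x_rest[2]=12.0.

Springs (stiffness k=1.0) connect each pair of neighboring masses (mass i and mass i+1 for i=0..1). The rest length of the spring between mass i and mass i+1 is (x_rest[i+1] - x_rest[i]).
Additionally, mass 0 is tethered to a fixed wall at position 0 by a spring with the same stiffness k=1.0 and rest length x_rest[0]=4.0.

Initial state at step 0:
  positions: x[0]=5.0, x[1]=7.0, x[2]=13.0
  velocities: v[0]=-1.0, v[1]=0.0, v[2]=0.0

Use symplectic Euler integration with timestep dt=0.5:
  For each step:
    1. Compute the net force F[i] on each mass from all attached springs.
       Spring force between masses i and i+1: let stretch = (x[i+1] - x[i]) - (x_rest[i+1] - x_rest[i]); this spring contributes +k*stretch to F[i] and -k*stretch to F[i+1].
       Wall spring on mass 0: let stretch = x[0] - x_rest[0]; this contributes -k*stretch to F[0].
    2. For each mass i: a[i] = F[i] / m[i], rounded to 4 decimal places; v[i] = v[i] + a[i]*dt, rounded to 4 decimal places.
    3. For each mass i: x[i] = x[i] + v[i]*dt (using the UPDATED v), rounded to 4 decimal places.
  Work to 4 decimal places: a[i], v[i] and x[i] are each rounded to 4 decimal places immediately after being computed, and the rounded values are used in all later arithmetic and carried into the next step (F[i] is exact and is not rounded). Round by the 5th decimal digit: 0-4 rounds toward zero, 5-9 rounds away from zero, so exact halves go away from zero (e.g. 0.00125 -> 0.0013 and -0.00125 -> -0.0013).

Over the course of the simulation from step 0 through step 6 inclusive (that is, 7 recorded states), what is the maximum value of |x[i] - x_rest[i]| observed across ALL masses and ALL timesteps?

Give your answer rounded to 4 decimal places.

Answer: 1.7385

Derivation:
Step 0: x=[5.0000 7.0000 13.0000] v=[-1.0000 0.0000 0.0000]
Step 1: x=[3.7500 8.0000 12.5000] v=[-2.5000 2.0000 -1.0000]
Step 2: x=[2.6250 9.0625 11.8750] v=[-2.2500 2.1250 -1.2500]
Step 3: x=[2.4531 9.2188 11.5469] v=[-0.3438 0.3125 -0.6563]
Step 4: x=[3.3594 8.2657 11.6368] v=[1.8125 -1.9063 0.1797]
Step 5: x=[4.6524 6.9288 11.8839] v=[2.5860 -2.6739 0.4942]
Step 6: x=[5.3514 6.2615 11.8923] v=[1.3980 -1.3346 0.0167]
Max displacement = 1.7385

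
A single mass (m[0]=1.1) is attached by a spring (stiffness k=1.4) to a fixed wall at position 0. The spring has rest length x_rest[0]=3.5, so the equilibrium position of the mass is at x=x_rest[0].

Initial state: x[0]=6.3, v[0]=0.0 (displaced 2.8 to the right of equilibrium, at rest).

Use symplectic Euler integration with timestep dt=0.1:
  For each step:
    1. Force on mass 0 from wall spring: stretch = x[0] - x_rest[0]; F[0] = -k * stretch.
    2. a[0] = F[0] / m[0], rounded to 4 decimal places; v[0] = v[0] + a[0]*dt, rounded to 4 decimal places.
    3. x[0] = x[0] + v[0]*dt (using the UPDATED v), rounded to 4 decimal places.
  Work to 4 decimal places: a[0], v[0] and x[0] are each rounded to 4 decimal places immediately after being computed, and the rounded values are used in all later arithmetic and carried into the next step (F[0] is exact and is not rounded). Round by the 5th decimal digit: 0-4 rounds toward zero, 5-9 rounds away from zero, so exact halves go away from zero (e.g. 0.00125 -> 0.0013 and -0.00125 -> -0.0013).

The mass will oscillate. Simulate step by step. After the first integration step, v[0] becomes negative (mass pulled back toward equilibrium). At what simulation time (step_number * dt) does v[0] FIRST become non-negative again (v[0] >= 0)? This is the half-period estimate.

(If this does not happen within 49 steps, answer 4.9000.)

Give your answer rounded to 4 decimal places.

Answer: 2.8000

Derivation:
Step 0: x=[6.3000] v=[0.0000]
Step 1: x=[6.2644] v=[-0.3564]
Step 2: x=[6.1936] v=[-0.7082]
Step 3: x=[6.0885] v=[-1.0510]
Step 4: x=[5.9505] v=[-1.3805]
Step 5: x=[5.7813] v=[-1.6924]
Step 6: x=[5.5830] v=[-1.9828]
Step 7: x=[5.3582] v=[-2.2479]
Step 8: x=[5.1098] v=[-2.4844]
Step 9: x=[4.8409] v=[-2.6893]
Step 10: x=[4.5549] v=[-2.8600]
Step 11: x=[4.2555] v=[-2.9943]
Step 12: x=[3.9465] v=[-3.0905]
Step 13: x=[3.6318] v=[-3.1473]
Step 14: x=[3.3154] v=[-3.1641]
Step 15: x=[3.0013] v=[-3.1406]
Step 16: x=[2.6936] v=[-3.0771]
Step 17: x=[2.3962] v=[-2.9745]
Step 18: x=[2.1128] v=[-2.8340]
Step 19: x=[1.8471] v=[-2.6575]
Step 20: x=[1.6024] v=[-2.4471]
Step 21: x=[1.3818] v=[-2.2056]
Step 22: x=[1.1882] v=[-1.9360]
Step 23: x=[1.0240] v=[-1.6418]
Step 24: x=[0.8913] v=[-1.3267]
Step 25: x=[0.7918] v=[-0.9947]
Step 26: x=[0.7268] v=[-0.6500]
Step 27: x=[0.6971] v=[-0.2971]
Step 28: x=[0.7031] v=[0.0596]
First v>=0 after going negative at step 28, time=2.8000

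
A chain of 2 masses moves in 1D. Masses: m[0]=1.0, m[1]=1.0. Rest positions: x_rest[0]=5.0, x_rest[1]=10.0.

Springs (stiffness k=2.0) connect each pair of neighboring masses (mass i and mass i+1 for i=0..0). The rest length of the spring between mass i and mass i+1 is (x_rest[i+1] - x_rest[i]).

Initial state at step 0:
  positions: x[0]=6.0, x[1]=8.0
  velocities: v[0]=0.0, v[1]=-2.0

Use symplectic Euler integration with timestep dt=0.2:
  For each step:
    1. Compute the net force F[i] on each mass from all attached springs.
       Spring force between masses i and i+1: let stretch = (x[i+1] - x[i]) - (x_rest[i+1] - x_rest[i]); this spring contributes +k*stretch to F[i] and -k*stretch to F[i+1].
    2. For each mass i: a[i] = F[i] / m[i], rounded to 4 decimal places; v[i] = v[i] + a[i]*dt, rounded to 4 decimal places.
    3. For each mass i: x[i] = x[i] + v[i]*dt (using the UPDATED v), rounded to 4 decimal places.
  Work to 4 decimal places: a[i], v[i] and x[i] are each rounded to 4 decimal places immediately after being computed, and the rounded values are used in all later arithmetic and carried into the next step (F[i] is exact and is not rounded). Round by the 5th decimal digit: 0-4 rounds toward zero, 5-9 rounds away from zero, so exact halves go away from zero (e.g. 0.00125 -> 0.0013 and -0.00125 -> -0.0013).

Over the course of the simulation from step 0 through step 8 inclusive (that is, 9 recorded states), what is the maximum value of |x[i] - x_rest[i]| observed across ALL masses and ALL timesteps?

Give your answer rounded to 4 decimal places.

Step 0: x=[6.0000 8.0000] v=[0.0000 -2.0000]
Step 1: x=[5.7600 7.8400] v=[-1.2000 -0.8000]
Step 2: x=[5.2864 7.9136] v=[-2.3680 0.3680]
Step 3: x=[4.6230 8.1770] v=[-3.3171 1.3171]
Step 4: x=[3.8439 8.5561] v=[-3.8955 1.8955]
Step 5: x=[3.0418 8.9582] v=[-4.0106 2.0106]
Step 6: x=[2.3130 9.2870] v=[-3.6440 1.6440]
Step 7: x=[1.7421 9.4579] v=[-2.8544 0.8544]
Step 8: x=[1.3885 9.4115] v=[-1.7681 -0.2319]
Max displacement = 3.6115

Answer: 3.6115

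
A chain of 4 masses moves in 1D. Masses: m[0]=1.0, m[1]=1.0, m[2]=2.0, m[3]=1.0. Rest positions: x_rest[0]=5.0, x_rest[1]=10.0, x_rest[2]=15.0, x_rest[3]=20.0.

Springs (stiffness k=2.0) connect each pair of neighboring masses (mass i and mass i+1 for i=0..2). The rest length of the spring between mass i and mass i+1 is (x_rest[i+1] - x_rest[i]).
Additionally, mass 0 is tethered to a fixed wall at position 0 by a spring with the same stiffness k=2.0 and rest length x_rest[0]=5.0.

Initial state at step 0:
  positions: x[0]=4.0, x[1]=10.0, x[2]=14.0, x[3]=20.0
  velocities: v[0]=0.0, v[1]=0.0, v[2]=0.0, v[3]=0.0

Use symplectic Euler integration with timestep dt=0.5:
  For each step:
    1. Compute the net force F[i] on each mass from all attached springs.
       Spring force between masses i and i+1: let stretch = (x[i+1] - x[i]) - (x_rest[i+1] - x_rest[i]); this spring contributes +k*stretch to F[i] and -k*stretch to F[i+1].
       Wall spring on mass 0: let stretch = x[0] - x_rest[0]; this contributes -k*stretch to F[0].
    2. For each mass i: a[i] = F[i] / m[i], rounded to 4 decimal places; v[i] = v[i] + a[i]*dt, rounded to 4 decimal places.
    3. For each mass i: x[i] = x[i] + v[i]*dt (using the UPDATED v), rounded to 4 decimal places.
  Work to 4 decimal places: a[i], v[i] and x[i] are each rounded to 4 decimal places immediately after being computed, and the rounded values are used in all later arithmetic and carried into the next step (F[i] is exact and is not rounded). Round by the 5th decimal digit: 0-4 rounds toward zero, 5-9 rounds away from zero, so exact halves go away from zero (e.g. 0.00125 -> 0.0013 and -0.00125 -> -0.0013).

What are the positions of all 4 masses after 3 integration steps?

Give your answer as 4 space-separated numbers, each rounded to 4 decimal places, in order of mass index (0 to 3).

Step 0: x=[4.0000 10.0000 14.0000 20.0000] v=[0.0000 0.0000 0.0000 0.0000]
Step 1: x=[5.0000 9.0000 14.5000 19.5000] v=[2.0000 -2.0000 1.0000 -1.0000]
Step 2: x=[5.5000 8.7500 14.8750 19.0000] v=[1.0000 -0.5000 0.7500 -1.0000]
Step 3: x=[4.8750 9.9375 14.7500 18.9375] v=[-1.2500 2.3750 -0.2500 -0.1250]

Answer: 4.8750 9.9375 14.7500 18.9375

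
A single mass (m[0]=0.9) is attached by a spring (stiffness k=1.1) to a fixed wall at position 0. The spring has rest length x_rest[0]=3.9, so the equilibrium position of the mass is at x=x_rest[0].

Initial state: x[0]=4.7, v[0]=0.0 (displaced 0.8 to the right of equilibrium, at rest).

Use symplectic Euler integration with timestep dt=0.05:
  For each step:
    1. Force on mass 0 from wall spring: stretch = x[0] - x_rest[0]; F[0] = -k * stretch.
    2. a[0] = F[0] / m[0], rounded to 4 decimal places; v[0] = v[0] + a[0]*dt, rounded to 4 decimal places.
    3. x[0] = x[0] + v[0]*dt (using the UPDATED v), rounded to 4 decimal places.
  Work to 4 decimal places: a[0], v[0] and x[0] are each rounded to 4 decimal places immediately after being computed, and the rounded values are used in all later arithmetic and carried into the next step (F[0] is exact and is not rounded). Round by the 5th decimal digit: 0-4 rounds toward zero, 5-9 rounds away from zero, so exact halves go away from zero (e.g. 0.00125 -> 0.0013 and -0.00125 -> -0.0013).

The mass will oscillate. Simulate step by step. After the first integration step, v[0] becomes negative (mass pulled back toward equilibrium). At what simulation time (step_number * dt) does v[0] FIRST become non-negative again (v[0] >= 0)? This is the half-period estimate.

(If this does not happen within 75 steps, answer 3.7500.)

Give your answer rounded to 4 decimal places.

Answer: 2.8500

Derivation:
Step 0: x=[4.7000] v=[0.0000]
Step 1: x=[4.6976] v=[-0.0489]
Step 2: x=[4.6927] v=[-0.0976]
Step 3: x=[4.6854] v=[-0.1460]
Step 4: x=[4.6757] v=[-0.1940]
Step 5: x=[4.6636] v=[-0.2414]
Step 6: x=[4.6492] v=[-0.2881]
Step 7: x=[4.6325] v=[-0.3339]
Step 8: x=[4.6136] v=[-0.3787]
Step 9: x=[4.5925] v=[-0.4223]
Step 10: x=[4.5693] v=[-0.4646]
Step 11: x=[4.5440] v=[-0.5055]
Step 12: x=[4.5168] v=[-0.5449]
Step 13: x=[4.4877] v=[-0.5826]
Step 14: x=[4.4568] v=[-0.6185]
Step 15: x=[4.4242] v=[-0.6525]
Step 16: x=[4.3900] v=[-0.6845]
Step 17: x=[4.3543] v=[-0.7144]
Step 18: x=[4.3172] v=[-0.7422]
Step 19: x=[4.2788] v=[-0.7677]
Step 20: x=[4.2393] v=[-0.7909]
Step 21: x=[4.1987] v=[-0.8116]
Step 22: x=[4.1572] v=[-0.8299]
Step 23: x=[4.1149] v=[-0.8456]
Step 24: x=[4.0720] v=[-0.8587]
Step 25: x=[4.0285] v=[-0.8692]
Step 26: x=[3.9846] v=[-0.8771]
Step 27: x=[3.9405] v=[-0.8823]
Step 28: x=[3.8963] v=[-0.8848]
Step 29: x=[3.8521] v=[-0.8846]
Step 30: x=[3.8080] v=[-0.8817]
Step 31: x=[3.7642] v=[-0.8761]
Step 32: x=[3.7208] v=[-0.8678]
Step 33: x=[3.6780] v=[-0.8569]
Step 34: x=[3.6358] v=[-0.8433]
Step 35: x=[3.5944] v=[-0.8272]
Step 36: x=[3.5540] v=[-0.8085]
Step 37: x=[3.5146] v=[-0.7874]
Step 38: x=[3.4764] v=[-0.7639]
Step 39: x=[3.4395] v=[-0.7380]
Step 40: x=[3.4040] v=[-0.7099]
Step 41: x=[3.3700] v=[-0.6796]
Step 42: x=[3.3376] v=[-0.6472]
Step 43: x=[3.3070] v=[-0.6128]
Step 44: x=[3.2782] v=[-0.5766]
Step 45: x=[3.2513] v=[-0.5386]
Step 46: x=[3.2264] v=[-0.4990]
Step 47: x=[3.2035] v=[-0.4578]
Step 48: x=[3.1827] v=[-0.4152]
Step 49: x=[3.1641] v=[-0.3714]
Step 50: x=[3.1478] v=[-0.3264]
Step 51: x=[3.1338] v=[-0.2804]
Step 52: x=[3.1221] v=[-0.2336]
Step 53: x=[3.1128] v=[-0.1861]
Step 54: x=[3.1059] v=[-0.1380]
Step 55: x=[3.1014] v=[-0.0895]
Step 56: x=[3.0994] v=[-0.0407]
Step 57: x=[3.0998] v=[0.0082]
First v>=0 after going negative at step 57, time=2.8500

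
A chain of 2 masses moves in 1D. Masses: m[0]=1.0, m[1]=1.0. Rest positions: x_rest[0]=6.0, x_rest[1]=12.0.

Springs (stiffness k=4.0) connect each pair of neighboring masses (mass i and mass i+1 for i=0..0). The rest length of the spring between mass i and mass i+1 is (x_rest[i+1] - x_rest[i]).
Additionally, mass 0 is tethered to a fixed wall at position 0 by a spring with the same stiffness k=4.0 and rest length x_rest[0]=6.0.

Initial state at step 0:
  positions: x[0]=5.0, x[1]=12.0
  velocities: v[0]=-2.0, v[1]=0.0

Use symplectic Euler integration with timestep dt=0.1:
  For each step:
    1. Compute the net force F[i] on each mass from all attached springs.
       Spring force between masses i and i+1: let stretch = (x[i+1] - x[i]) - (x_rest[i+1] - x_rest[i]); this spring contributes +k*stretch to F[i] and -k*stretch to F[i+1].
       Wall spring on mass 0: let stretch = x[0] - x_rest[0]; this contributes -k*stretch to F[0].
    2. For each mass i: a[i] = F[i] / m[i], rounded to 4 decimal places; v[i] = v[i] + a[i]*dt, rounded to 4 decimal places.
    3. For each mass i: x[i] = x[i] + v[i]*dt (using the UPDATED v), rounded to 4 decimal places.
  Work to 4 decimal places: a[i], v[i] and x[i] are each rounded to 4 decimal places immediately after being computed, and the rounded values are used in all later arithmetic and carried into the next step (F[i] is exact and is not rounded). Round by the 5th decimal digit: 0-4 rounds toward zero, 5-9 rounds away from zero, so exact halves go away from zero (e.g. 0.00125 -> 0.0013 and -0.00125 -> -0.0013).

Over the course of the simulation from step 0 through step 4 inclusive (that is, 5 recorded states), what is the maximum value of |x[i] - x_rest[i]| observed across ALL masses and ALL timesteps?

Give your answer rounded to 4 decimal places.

Step 0: x=[5.0000 12.0000] v=[-2.0000 0.0000]
Step 1: x=[4.8800 11.9600] v=[-1.2000 -0.4000]
Step 2: x=[4.8480 11.8768] v=[-0.3200 -0.8320]
Step 3: x=[4.9032 11.7525] v=[0.5523 -1.2435]
Step 4: x=[5.0363 11.5942] v=[1.3307 -1.5832]
Max displacement = 1.1520

Answer: 1.1520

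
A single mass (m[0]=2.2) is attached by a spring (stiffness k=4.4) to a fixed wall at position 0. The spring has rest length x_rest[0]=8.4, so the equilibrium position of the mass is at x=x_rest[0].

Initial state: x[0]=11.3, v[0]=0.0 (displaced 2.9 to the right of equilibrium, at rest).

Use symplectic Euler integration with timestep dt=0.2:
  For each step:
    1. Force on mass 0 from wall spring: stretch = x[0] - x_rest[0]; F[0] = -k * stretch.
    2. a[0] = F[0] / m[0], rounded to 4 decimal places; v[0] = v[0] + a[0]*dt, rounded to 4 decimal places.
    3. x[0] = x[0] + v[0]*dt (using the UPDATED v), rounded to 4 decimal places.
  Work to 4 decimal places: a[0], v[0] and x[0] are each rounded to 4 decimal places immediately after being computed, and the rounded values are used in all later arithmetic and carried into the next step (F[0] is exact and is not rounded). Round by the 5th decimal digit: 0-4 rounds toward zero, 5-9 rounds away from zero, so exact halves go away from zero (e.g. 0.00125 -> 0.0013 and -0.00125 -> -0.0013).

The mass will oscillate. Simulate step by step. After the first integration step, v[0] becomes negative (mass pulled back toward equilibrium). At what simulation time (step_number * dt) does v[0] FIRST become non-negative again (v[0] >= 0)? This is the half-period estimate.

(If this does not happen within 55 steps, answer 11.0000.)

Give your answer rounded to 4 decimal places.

Answer: 2.4000

Derivation:
Step 0: x=[11.3000] v=[0.0000]
Step 1: x=[11.0680] v=[-1.1600]
Step 2: x=[10.6226] v=[-2.2272]
Step 3: x=[9.9994] v=[-3.1162]
Step 4: x=[9.2482] v=[-3.7560]
Step 5: x=[8.4291] v=[-4.0953]
Step 6: x=[7.6077] v=[-4.1069]
Step 7: x=[6.8497] v=[-3.7900]
Step 8: x=[6.2157] v=[-3.1699]
Step 9: x=[5.7565] v=[-2.2962]
Step 10: x=[5.5087] v=[-1.2388]
Step 11: x=[5.4922] v=[-0.0823]
Step 12: x=[5.7084] v=[1.0808]
First v>=0 after going negative at step 12, time=2.4000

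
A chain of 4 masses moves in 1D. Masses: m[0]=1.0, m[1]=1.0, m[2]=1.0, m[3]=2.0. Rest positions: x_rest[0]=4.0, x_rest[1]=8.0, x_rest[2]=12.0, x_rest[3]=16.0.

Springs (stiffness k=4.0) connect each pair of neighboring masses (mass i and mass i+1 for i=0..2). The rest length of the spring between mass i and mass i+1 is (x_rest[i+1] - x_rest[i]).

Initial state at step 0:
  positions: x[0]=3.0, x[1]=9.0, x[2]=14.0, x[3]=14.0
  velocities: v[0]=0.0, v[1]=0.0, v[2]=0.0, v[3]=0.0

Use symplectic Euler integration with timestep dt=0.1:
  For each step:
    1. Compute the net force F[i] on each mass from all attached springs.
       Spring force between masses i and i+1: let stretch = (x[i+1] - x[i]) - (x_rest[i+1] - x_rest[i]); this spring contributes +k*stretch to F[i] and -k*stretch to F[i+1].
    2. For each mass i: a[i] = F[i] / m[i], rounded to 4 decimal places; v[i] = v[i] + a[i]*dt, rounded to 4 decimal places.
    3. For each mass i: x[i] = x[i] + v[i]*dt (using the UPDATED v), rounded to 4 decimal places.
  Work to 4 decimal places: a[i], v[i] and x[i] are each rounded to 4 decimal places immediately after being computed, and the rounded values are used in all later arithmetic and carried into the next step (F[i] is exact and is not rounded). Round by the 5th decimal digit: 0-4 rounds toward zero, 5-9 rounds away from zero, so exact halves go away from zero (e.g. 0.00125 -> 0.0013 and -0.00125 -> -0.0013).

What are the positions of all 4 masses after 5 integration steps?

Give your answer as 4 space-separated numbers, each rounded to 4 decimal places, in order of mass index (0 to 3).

Step 0: x=[3.0000 9.0000 14.0000 14.0000] v=[0.0000 0.0000 0.0000 0.0000]
Step 1: x=[3.0800 8.9600 13.8000 14.0800] v=[0.8000 -0.4000 -2.0000 0.8000]
Step 2: x=[3.2352 8.8784 13.4176 14.2344] v=[1.5520 -0.8160 -3.8240 1.5440]
Step 3: x=[3.4561 8.7526 12.8863 14.4525] v=[2.2093 -1.2576 -5.3130 2.1806]
Step 4: x=[3.7289 8.5803 12.2523 14.7192] v=[2.7279 -1.7227 -6.3400 2.6674]
Step 5: x=[4.0358 8.3609 11.5701 15.0166] v=[3.0685 -2.1945 -6.8220 2.9740]

Answer: 4.0358 8.3609 11.5701 15.0166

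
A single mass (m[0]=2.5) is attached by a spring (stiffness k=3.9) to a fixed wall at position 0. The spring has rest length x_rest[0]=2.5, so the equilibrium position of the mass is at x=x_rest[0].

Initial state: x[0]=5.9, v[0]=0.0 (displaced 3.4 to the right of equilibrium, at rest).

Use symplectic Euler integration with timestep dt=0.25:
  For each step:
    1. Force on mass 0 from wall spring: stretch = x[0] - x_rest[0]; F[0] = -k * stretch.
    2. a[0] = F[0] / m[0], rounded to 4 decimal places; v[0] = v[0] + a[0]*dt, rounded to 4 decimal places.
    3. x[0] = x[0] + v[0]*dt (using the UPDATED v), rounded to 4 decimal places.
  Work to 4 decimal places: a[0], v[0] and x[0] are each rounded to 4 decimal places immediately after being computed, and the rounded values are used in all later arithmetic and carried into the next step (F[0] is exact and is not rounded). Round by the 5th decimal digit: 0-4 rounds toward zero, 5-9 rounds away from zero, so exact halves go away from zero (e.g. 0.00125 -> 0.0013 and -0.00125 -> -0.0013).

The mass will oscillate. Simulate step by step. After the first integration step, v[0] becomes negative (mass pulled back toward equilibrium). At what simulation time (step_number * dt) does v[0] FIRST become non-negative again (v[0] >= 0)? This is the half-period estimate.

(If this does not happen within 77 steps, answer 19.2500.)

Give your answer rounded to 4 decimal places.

Answer: 2.7500

Derivation:
Step 0: x=[5.9000] v=[0.0000]
Step 1: x=[5.5685] v=[-1.3260]
Step 2: x=[4.9378] v=[-2.5227]
Step 3: x=[4.0694] v=[-3.4735]
Step 4: x=[3.0480] v=[-4.0856]
Step 5: x=[1.9732] v=[-4.2993]
Step 6: x=[0.9497] v=[-4.0939]
Step 7: x=[0.0774] v=[-3.4893]
Step 8: x=[-0.5587] v=[-2.5445]
Step 9: x=[-0.8966] v=[-1.3516]
Step 10: x=[-0.9033] v=[-0.0269]
Step 11: x=[-0.5782] v=[1.3004]
First v>=0 after going negative at step 11, time=2.7500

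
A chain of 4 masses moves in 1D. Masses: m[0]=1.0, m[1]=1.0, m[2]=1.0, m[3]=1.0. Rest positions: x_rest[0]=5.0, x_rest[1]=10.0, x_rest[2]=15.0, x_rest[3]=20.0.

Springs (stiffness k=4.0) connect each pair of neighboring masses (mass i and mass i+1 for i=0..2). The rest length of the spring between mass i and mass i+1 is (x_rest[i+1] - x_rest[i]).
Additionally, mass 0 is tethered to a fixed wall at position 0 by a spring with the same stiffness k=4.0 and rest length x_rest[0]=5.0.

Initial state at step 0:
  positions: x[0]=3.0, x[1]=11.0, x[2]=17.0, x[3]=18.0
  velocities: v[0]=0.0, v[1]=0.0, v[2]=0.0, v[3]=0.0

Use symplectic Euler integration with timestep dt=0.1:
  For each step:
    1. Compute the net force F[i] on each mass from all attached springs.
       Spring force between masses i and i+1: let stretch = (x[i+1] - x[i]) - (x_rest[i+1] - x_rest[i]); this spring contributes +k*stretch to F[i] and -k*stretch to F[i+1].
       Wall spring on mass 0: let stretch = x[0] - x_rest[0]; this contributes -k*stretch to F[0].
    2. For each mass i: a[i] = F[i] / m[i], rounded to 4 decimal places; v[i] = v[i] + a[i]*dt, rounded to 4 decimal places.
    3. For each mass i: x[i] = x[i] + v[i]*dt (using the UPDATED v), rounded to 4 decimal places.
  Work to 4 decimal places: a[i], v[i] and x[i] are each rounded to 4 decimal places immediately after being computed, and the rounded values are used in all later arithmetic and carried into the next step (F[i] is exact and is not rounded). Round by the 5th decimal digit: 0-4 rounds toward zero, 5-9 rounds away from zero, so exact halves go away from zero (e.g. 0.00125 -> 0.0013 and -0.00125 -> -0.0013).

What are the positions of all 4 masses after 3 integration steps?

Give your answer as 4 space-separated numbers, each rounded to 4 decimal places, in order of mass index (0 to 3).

Step 0: x=[3.0000 11.0000 17.0000 18.0000] v=[0.0000 0.0000 0.0000 0.0000]
Step 1: x=[3.2000 10.9200 16.8000 18.1600] v=[2.0000 -0.8000 -2.0000 1.6000]
Step 2: x=[3.5808 10.7664 16.4192 18.4656] v=[3.8080 -1.5360 -3.8080 3.0560]
Step 3: x=[4.1058 10.5515 15.8941 18.8893] v=[5.2499 -2.1491 -5.2506 4.2374]

Answer: 4.1058 10.5515 15.8941 18.8893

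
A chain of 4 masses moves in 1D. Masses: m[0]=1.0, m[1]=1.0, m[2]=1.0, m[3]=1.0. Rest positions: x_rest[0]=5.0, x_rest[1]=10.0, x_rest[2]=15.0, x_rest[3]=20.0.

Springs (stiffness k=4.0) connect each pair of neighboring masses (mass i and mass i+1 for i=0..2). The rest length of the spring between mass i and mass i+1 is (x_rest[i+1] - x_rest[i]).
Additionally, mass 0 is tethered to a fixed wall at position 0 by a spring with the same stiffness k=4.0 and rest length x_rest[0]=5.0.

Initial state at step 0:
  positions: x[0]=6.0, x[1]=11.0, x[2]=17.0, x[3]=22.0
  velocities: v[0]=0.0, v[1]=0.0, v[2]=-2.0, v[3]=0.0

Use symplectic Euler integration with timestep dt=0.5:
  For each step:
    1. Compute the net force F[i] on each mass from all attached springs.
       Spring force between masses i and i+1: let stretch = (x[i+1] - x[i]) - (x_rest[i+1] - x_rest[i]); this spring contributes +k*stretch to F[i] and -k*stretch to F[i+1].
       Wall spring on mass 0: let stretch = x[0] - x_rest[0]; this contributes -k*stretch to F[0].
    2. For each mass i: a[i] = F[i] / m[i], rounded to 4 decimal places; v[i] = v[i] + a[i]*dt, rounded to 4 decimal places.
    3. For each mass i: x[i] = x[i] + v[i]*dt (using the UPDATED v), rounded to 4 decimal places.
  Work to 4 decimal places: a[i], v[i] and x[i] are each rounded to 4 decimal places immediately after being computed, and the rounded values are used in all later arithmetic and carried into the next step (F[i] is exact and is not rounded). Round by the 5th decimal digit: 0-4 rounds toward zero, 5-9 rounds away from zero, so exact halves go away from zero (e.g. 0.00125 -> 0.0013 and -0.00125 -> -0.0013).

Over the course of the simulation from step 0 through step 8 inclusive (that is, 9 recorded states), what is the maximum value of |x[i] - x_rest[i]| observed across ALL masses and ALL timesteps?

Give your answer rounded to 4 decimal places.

Answer: 3.0000

Derivation:
Step 0: x=[6.0000 11.0000 17.0000 22.0000] v=[0.0000 0.0000 -2.0000 0.0000]
Step 1: x=[5.0000 12.0000 15.0000 22.0000] v=[-2.0000 2.0000 -4.0000 0.0000]
Step 2: x=[6.0000 9.0000 17.0000 20.0000] v=[2.0000 -6.0000 4.0000 -4.0000]
Step 3: x=[4.0000 11.0000 14.0000 20.0000] v=[-4.0000 4.0000 -6.0000 0.0000]
Step 4: x=[5.0000 9.0000 14.0000 19.0000] v=[2.0000 -4.0000 0.0000 -2.0000]
Step 5: x=[5.0000 8.0000 14.0000 18.0000] v=[0.0000 -2.0000 0.0000 -2.0000]
Step 6: x=[3.0000 10.0000 12.0000 18.0000] v=[-4.0000 4.0000 -4.0000 0.0000]
Step 7: x=[5.0000 7.0000 14.0000 17.0000] v=[4.0000 -6.0000 4.0000 -2.0000]
Step 8: x=[4.0000 9.0000 12.0000 18.0000] v=[-2.0000 4.0000 -4.0000 2.0000]
Max displacement = 3.0000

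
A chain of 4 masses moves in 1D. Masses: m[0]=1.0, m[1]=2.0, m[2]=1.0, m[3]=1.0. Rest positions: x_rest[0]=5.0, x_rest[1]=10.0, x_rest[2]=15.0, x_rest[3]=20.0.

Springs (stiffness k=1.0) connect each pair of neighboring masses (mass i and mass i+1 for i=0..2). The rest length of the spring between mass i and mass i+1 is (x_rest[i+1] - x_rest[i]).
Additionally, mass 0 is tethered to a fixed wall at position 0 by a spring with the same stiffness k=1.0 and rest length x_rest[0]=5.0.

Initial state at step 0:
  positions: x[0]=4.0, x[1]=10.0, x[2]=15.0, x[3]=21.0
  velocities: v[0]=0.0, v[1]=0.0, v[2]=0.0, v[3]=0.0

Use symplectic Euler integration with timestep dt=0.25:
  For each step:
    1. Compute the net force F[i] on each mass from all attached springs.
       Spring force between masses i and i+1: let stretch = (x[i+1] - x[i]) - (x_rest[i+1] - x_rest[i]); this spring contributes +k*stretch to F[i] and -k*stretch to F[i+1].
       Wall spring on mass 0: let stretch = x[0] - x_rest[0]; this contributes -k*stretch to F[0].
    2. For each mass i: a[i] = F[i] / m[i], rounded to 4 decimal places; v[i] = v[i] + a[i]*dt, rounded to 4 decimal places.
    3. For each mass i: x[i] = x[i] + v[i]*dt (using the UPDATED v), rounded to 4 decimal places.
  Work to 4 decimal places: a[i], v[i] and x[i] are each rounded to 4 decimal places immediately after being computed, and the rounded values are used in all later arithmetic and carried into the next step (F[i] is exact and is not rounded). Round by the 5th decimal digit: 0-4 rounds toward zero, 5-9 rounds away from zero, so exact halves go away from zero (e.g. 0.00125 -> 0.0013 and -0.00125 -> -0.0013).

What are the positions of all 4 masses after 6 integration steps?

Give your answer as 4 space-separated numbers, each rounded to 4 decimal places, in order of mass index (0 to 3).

Step 0: x=[4.0000 10.0000 15.0000 21.0000] v=[0.0000 0.0000 0.0000 0.0000]
Step 1: x=[4.1250 9.9688 15.0625 20.9375] v=[0.5000 -0.1250 0.2500 -0.2500]
Step 2: x=[4.3574 9.9141 15.1738 20.8203] v=[0.9297 -0.2188 0.4453 -0.4688]
Step 3: x=[4.6648 9.8501 15.3093 20.6627] v=[1.2295 -0.2559 0.5420 -0.6304]
Step 4: x=[5.0047 9.7947 15.4382 20.4830] v=[1.3596 -0.2217 0.5156 -0.7188]
Step 5: x=[5.3312 9.7660 15.5297 20.3005] v=[1.3059 -0.1150 0.3659 -0.7300]
Step 6: x=[5.6017 9.7788 15.5591 20.1323] v=[1.0818 0.0511 0.1177 -0.6727]

Answer: 5.6017 9.7788 15.5591 20.1323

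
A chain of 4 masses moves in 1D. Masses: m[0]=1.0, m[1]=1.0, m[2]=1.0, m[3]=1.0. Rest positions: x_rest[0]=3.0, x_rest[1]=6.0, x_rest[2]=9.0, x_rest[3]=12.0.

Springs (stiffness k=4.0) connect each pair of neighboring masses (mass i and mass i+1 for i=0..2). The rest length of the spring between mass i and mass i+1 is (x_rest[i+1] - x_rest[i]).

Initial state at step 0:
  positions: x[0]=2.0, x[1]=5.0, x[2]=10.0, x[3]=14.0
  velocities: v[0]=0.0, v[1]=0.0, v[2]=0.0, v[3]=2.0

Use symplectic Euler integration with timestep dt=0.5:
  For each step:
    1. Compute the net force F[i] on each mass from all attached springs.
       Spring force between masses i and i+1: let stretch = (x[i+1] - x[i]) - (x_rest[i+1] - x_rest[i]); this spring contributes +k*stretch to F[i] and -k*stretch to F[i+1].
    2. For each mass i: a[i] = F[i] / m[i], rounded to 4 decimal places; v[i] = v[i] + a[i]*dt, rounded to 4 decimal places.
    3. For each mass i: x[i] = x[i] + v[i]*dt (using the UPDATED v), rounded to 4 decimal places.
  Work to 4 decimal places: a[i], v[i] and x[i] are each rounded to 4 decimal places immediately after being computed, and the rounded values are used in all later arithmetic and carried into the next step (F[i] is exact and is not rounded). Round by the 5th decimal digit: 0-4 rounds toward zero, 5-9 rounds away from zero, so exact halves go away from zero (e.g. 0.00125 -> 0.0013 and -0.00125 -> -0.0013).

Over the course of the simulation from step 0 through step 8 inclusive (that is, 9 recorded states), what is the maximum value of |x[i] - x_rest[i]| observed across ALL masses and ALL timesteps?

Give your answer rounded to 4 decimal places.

Step 0: x=[2.0000 5.0000 10.0000 14.0000] v=[0.0000 0.0000 0.0000 2.0000]
Step 1: x=[2.0000 7.0000 9.0000 14.0000] v=[0.0000 4.0000 -2.0000 0.0000]
Step 2: x=[4.0000 6.0000 11.0000 12.0000] v=[4.0000 -2.0000 4.0000 -4.0000]
Step 3: x=[5.0000 8.0000 9.0000 12.0000] v=[2.0000 4.0000 -4.0000 0.0000]
Step 4: x=[6.0000 8.0000 9.0000 12.0000] v=[2.0000 0.0000 0.0000 0.0000]
Step 5: x=[6.0000 7.0000 11.0000 12.0000] v=[0.0000 -2.0000 4.0000 0.0000]
Step 6: x=[4.0000 9.0000 10.0000 14.0000] v=[-4.0000 4.0000 -2.0000 4.0000]
Step 7: x=[4.0000 7.0000 12.0000 15.0000] v=[0.0000 -4.0000 4.0000 2.0000]
Step 8: x=[4.0000 7.0000 12.0000 16.0000] v=[0.0000 0.0000 0.0000 2.0000]
Max displacement = 4.0000

Answer: 4.0000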